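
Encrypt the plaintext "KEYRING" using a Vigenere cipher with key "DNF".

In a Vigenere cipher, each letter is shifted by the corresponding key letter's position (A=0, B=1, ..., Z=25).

Step 1: Repeat key to match plaintext length:
  Plaintext: KEYRING
  Key:       DNFDNFD
Step 2: Encrypt each letter:
  K(10) + D(3) = (10+3) mod 26 = 13 = N
  E(4) + N(13) = (4+13) mod 26 = 17 = R
  Y(24) + F(5) = (24+5) mod 26 = 3 = D
  R(17) + D(3) = (17+3) mod 26 = 20 = U
  I(8) + N(13) = (8+13) mod 26 = 21 = V
  N(13) + F(5) = (13+5) mod 26 = 18 = S
  G(6) + D(3) = (6+3) mod 26 = 9 = J
Ciphertext: NRDUVSJ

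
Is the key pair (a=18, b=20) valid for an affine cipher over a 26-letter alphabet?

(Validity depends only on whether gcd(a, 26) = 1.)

Step 1: Compute gcd(18, 26).
Step 2: gcd(18, 26) = 2.
Since gcd = 2 != 1, 18 shares a common factor with 26, so it cannot be used.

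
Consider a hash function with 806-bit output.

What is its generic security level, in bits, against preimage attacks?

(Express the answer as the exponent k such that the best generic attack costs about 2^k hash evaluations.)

Step 1: The hash has a 806-bit output.
Step 2: Preimage resistance means: given a digest h(x), it should be infeasible to find any input that hashes to it.
With a 806-bit output there are 2^806 possible digests, so a generic brute-force preimage search costs about 2^806 evaluations.
Step 3: Security level = 806 bits.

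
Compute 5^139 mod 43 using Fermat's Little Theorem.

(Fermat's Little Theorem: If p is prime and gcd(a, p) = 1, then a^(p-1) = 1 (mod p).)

Step 1: Since 43 is prime, by Fermat's Little Theorem: 5^42 = 1 (mod 43).
Step 2: Reduce exponent: 139 mod 42 = 13.
Step 3: So 5^139 = 5^13 (mod 43).
Step 4: 5^13 mod 43 = 33.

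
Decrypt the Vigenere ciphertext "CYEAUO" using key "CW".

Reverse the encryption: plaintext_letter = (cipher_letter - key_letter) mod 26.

Step 1: Extend key: CWCWCW
Step 2: Decrypt each letter (c - k) mod 26:
  C(2) - C(2) = (2-2) mod 26 = 0 = A
  Y(24) - W(22) = (24-22) mod 26 = 2 = C
  E(4) - C(2) = (4-2) mod 26 = 2 = C
  A(0) - W(22) = (0-22) mod 26 = 4 = E
  U(20) - C(2) = (20-2) mod 26 = 18 = S
  O(14) - W(22) = (14-22) mod 26 = 18 = S
Plaintext: ACCESS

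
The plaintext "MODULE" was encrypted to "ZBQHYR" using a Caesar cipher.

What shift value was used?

Step 1: Compare first letters: M (position 12) -> Z (position 25).
Step 2: Shift = (25 - 12) mod 26 = 13.
The shift value is 13.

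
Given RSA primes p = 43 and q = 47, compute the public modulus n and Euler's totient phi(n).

Step 1: n = p * q = 43 * 47 = 2021.
Step 2: phi(n) = (p-1)(q-1) = 42 * 46 = 1932.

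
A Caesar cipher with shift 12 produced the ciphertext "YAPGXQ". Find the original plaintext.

Step 1: Reverse the shift by subtracting 12 from each letter position.
  Y (position 24) -> position (24-12) mod 26 = 12 -> M
  A (position 0) -> position (0-12) mod 26 = 14 -> O
  P (position 15) -> position (15-12) mod 26 = 3 -> D
  G (position 6) -> position (6-12) mod 26 = 20 -> U
  X (position 23) -> position (23-12) mod 26 = 11 -> L
  Q (position 16) -> position (16-12) mod 26 = 4 -> E
Decrypted message: MODULE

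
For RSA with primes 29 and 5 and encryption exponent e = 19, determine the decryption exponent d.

Step 1: n = 29 * 5 = 145.
Step 2: phi(n) = 28 * 4 = 112.
Step 3: Find d such that 19 * d = 1 (mod 112).
Step 4: d = 19^(-1) mod 112 = 59.
Verification: 19 * 59 = 1121 = 10 * 112 + 1.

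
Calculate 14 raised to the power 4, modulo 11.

Step 1: Compute 14^4 mod 11 step by step, reducing modulo 11 at each step.
  14^1 mod 11 = 3
  14^2 mod 11 = (3 * 14) mod 11 = 9
  14^3 mod 11 = (9 * 14) mod 11 = 5
  14^4 mod 11 = (5 * 14) mod 11 = 4
Step 2: Result = 4.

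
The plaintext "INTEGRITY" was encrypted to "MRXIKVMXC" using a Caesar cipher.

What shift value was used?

Step 1: Compare first letters: I (position 8) -> M (position 12).
Step 2: Shift = (12 - 8) mod 26 = 4.
The shift value is 4.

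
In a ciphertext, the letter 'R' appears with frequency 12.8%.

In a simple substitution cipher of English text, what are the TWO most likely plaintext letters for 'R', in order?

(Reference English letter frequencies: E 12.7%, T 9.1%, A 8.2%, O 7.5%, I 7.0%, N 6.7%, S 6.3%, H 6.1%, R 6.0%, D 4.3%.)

Step 1: Observed frequency of 'R' is 12.8%.
Step 2: Compute distances to each reference frequency and sort:
  E (12.7%): difference = 0.1% <-- BEST
  T (9.1%): difference = 3.7% <-- RUNNER-UP
  A (8.2%): difference = 4.6%
  O (7.5%): difference = 5.3%
  I (7.0%): difference = 5.8%
Step 3: Most likely is 'E' (12.7%, diff 0.1%); second most likely is 'T' (9.1%, diff 3.7%).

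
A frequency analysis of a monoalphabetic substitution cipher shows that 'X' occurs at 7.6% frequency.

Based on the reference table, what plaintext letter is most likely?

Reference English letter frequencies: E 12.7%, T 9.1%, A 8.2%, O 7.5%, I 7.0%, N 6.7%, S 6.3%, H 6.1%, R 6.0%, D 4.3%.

Step 1: The observed frequency is 7.6%.
Step 2: Compare with English frequencies:
  E: 12.7% (difference: 5.1%)
  T: 9.1% (difference: 1.5%)
  A: 8.2% (difference: 0.6%)
  O: 7.5% (difference: 0.1%) <-- closest
  I: 7.0% (difference: 0.6%)
  N: 6.7% (difference: 0.9%)
  S: 6.3% (difference: 1.3%)
  H: 6.1% (difference: 1.5%)
  R: 6.0% (difference: 1.6%)
  D: 4.3% (difference: 3.3%)
Step 3: 'X' most likely represents 'O' (frequency 7.5%).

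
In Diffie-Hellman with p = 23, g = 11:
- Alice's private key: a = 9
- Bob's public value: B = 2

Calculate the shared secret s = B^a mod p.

Step 1: s = B^a mod p = 2^9 mod 23.
  2^1 mod 23 = 2
  2^2 mod 23 = (2 * 2) mod 23 = 4
  2^3 mod 23 = (4 * 2) mod 23 = 8
  2^4 mod 23 = (8 * 2) mod 23 = 16
  2^5 mod 23 = (16 * 2) mod 23 = 9
  2^6 mod 23 = (9 * 2) mod 23 = 18
  2^7 mod 23 = (18 * 2) mod 23 = 13
  2^8 mod 23 = (13 * 2) mod 23 = 3
  2^9 mod 23 = (3 * 2) mod 23 = 6
Result: shared secret = 6.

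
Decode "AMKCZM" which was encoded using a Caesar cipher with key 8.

Step 1: Reverse the shift by subtracting 8 from each letter position.
  A (position 0) -> position (0-8) mod 26 = 18 -> S
  M (position 12) -> position (12-8) mod 26 = 4 -> E
  K (position 10) -> position (10-8) mod 26 = 2 -> C
  C (position 2) -> position (2-8) mod 26 = 20 -> U
  Z (position 25) -> position (25-8) mod 26 = 17 -> R
  M (position 12) -> position (12-8) mod 26 = 4 -> E
Decrypted message: SECURE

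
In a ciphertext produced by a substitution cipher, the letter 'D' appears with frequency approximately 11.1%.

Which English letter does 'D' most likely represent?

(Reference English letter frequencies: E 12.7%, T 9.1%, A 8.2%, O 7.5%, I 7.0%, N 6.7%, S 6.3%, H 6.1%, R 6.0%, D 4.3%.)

Step 1: The observed frequency is 11.1%.
Step 2: Compare with English frequencies:
  E: 12.7% (difference: 1.6%) <-- closest
  T: 9.1% (difference: 2.0%)
  A: 8.2% (difference: 2.9%)
  O: 7.5% (difference: 3.6%)
  I: 7.0% (difference: 4.1%)
  N: 6.7% (difference: 4.4%)
  S: 6.3% (difference: 4.8%)
  H: 6.1% (difference: 5.0%)
  R: 6.0% (difference: 5.1%)
  D: 4.3% (difference: 6.8%)
Step 3: 'D' most likely represents 'E' (frequency 12.7%).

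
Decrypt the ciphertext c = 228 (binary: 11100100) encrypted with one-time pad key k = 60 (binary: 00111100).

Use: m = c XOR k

Step 1: XOR ciphertext with key:
  Ciphertext: 11100100
  Key:        00111100
  XOR:        11011000
Step 2: Plaintext = 11011000 = 216 in decimal.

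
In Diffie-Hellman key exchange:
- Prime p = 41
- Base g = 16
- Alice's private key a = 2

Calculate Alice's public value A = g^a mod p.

Step 1: A = g^a mod p = 16^2 mod 41.
  16^1 mod 41 = 16
  16^2 mod 41 = (16 * 16) mod 41 = 10
Result: A = 10.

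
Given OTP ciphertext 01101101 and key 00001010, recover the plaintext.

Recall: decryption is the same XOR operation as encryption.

Step 1: XOR ciphertext with key:
  Ciphertext: 01101101
  Key:        00001010
  XOR:        01100111
Step 2: Plaintext = 01100111 = 103 in decimal.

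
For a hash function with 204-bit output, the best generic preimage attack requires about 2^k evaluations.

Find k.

Step 1: The hash has a 204-bit output.
Step 2: Preimage resistance means: given a digest h(x), it should be infeasible to find any input that hashes to it.
With a 204-bit output there are 2^204 possible digests, so a generic brute-force preimage search costs about 2^204 evaluations.
Step 3: Security level = 204 bits.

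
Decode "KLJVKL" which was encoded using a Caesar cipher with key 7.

Step 1: Reverse the shift by subtracting 7 from each letter position.
  K (position 10) -> position (10-7) mod 26 = 3 -> D
  L (position 11) -> position (11-7) mod 26 = 4 -> E
  J (position 9) -> position (9-7) mod 26 = 2 -> C
  V (position 21) -> position (21-7) mod 26 = 14 -> O
  K (position 10) -> position (10-7) mod 26 = 3 -> D
  L (position 11) -> position (11-7) mod 26 = 4 -> E
Decrypted message: DECODE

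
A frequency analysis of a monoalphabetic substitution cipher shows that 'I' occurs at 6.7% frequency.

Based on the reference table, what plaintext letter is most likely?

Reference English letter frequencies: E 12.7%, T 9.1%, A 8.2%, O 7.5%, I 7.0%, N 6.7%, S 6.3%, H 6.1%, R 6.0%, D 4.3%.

Step 1: The observed frequency is 6.7%.
Step 2: Compare with English frequencies:
  E: 12.7% (difference: 6.0%)
  T: 9.1% (difference: 2.4%)
  A: 8.2% (difference: 1.5%)
  O: 7.5% (difference: 0.8%)
  I: 7.0% (difference: 0.3%)
  N: 6.7% (difference: 0.0%) <-- closest
  S: 6.3% (difference: 0.4%)
  H: 6.1% (difference: 0.6%)
  R: 6.0% (difference: 0.7%)
  D: 4.3% (difference: 2.4%)
Step 3: 'I' most likely represents 'N' (frequency 6.7%).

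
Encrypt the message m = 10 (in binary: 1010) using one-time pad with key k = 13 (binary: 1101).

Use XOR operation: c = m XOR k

Step 1: Write out the XOR operation bit by bit:
  Message: 1010
  Key:     1101
  XOR:     0111
Step 2: Convert to decimal: 0111 = 7.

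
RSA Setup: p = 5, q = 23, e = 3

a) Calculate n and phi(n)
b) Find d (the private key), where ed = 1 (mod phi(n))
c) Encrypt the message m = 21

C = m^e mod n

Step 1: n = 5 * 23 = 115.
Step 2: phi(n) = (5-1)(23-1) = 4 * 22 = 88.
Step 3: Find d = 3^(-1) mod 88 = 59.
  Verify: 3 * 59 = 177 = 1 (mod 88).
Step 4: C = 21^3 mod 115 = 61.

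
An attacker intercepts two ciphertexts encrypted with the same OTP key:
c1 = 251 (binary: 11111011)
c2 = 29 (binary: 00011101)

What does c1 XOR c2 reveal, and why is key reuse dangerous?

Step 1: c1 XOR c2 = (m1 XOR k) XOR (m2 XOR k).
Step 2: By XOR associativity/commutativity: = m1 XOR m2 XOR k XOR k = m1 XOR m2.
Step 3: 11111011 XOR 00011101 = 11100110 = 230.
Step 4: The key cancels out! An attacker learns m1 XOR m2 = 230, revealing the relationship between plaintexts.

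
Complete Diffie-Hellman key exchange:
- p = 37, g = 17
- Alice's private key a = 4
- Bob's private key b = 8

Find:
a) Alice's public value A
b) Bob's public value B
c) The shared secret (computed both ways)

Step 1: A = g^a mod p = 17^4 mod 37 = 12.
Step 2: B = g^b mod p = 17^8 mod 37 = 33.
Step 3: Alice computes s = B^a mod p = 33^4 mod 37 = 34.
Step 4: Bob computes s = A^b mod p = 12^8 mod 37 = 34.
Both sides agree: shared secret = 34.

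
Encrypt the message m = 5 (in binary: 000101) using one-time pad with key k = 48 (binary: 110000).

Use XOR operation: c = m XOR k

Step 1: Write out the XOR operation bit by bit:
  Message: 000101
  Key:     110000
  XOR:     110101
Step 2: Convert to decimal: 110101 = 53.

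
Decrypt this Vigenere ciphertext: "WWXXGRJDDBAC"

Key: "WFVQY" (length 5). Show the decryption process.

Step 1: Key 'WFVQY' has length 5. Extended key: WFVQYWFVQYWF
Step 2: Decrypt each position:
  W(22) - W(22) = 0 = A
  W(22) - F(5) = 17 = R
  X(23) - V(21) = 2 = C
  X(23) - Q(16) = 7 = H
  G(6) - Y(24) = 8 = I
  R(17) - W(22) = 21 = V
  J(9) - F(5) = 4 = E
  D(3) - V(21) = 8 = I
  D(3) - Q(16) = 13 = N
  B(1) - Y(24) = 3 = D
  A(0) - W(22) = 4 = E
  C(2) - F(5) = 23 = X
Plaintext: ARCHIVEINDEX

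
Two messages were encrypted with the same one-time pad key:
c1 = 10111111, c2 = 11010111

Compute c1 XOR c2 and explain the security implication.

Step 1: c1 XOR c2 = (m1 XOR k) XOR (m2 XOR k).
Step 2: By XOR associativity/commutativity: = m1 XOR m2 XOR k XOR k = m1 XOR m2.
Step 3: 10111111 XOR 11010111 = 01101000 = 104.
Step 4: The key cancels out! An attacker learns m1 XOR m2 = 104, revealing the relationship between plaintexts.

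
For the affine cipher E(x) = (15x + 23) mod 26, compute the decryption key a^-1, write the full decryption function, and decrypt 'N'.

Step 1: Find a^-1, the modular inverse of 15 mod 26.
Step 2: We need 15 * a^-1 = 1 (mod 26).
Step 3: 15 * 7 = 105 = 4 * 26 + 1, so a^-1 = 7.
Step 4: D(y) = 7(y - 23) mod 26.
Step 5: Apply to 'N' (y = 13): D(13) = 7 * (13 - 23) mod 26 = 7 * -10 mod 26 = 8 -> 'I'.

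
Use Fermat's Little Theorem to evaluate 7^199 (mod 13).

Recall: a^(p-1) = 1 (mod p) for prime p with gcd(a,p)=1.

Step 1: Since 13 is prime, by Fermat's Little Theorem: 7^12 = 1 (mod 13).
Step 2: Reduce exponent: 199 mod 12 = 7.
Step 3: So 7^199 = 7^7 (mod 13).
Step 4: 7^7 mod 13 = 6.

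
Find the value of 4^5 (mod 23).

Step 1: Compute 4^5 mod 23 step by step, reducing modulo 23 at each step.
  4^1 mod 23 = 4
  4^2 mod 23 = (4 * 4) mod 23 = 16
  4^3 mod 23 = (16 * 4) mod 23 = 18
  4^4 mod 23 = (18 * 4) mod 23 = 3
  4^5 mod 23 = (3 * 4) mod 23 = 12
Step 2: Result = 12.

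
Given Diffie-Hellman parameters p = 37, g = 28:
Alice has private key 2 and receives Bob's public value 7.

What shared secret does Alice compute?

Step 1: s = B^a mod p = 7^2 mod 37.
  7^1 mod 37 = 7
  7^2 mod 37 = (7 * 7) mod 37 = 12
Result: shared secret = 12.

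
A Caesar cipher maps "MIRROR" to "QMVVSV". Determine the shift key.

Step 1: Compare first letters: M (position 12) -> Q (position 16).
Step 2: Shift = (16 - 12) mod 26 = 4.
The shift value is 4.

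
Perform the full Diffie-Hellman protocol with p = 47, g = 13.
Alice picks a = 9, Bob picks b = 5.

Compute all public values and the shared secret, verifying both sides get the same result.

Step 1: A = g^a mod p = 13^9 mod 47 = 11.
Step 2: B = g^b mod p = 13^5 mod 47 = 40.
Step 3: Alice computes s = B^a mod p = 40^9 mod 47 = 29.
Step 4: Bob computes s = A^b mod p = 11^5 mod 47 = 29.
Both sides agree: shared secret = 29.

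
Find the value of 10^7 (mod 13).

Step 1: Compute 10^7 mod 13 step by step, reducing modulo 13 at each step.
  10^1 mod 13 = 10
  10^2 mod 13 = (10 * 10) mod 13 = 9
  10^3 mod 13 = (9 * 10) mod 13 = 12
  10^4 mod 13 = (12 * 10) mod 13 = 3
  10^5 mod 13 = (3 * 10) mod 13 = 4
  10^6 mod 13 = (4 * 10) mod 13 = 1
  10^7 mod 13 = (1 * 10) mod 13 = 10
Step 2: Result = 10.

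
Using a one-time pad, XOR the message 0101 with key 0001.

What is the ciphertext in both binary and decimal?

Step 1: Write out the XOR operation bit by bit:
  Message: 0101
  Key:     0001
  XOR:     0100
Step 2: Convert to decimal: 0100 = 4.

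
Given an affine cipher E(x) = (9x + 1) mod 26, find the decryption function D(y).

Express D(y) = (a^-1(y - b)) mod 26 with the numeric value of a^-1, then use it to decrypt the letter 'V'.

Step 1: Find a^-1, the modular inverse of 9 mod 26.
Step 2: We need 9 * a^-1 = 1 (mod 26).
Step 3: 9 * 3 = 27 = 1 * 26 + 1, so a^-1 = 3.
Step 4: D(y) = 3(y - 1) mod 26.
Step 5: Apply to 'V' (y = 21): D(21) = 3 * (21 - 1) mod 26 = 3 * 20 mod 26 = 8 -> 'I'.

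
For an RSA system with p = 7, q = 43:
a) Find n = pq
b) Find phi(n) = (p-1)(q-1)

Step 1: n = p * q = 7 * 43 = 301.
Step 2: phi(n) = (p-1)(q-1) = 6 * 42 = 252.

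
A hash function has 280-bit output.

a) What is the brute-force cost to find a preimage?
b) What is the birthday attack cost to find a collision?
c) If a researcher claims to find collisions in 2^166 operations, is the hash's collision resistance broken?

Step 1: Preimage resistance requires brute-force of 2^280 operations.
Step 2: Collision resistance (birthday bound) = 2^(280/2) = 2^140.
Step 3: The claimed attack costs 2^166 operations.
Step 4: Since 2^166 >= 2^140, the claimed attack is no faster than the generic birthday attack, so this does not break collision resistance.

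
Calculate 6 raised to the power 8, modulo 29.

Step 1: Compute 6^8 mod 29 step by step, reducing modulo 29 at each step.
  6^1 mod 29 = 6
  6^2 mod 29 = (6 * 6) mod 29 = 7
  6^3 mod 29 = (7 * 6) mod 29 = 13
  6^4 mod 29 = (13 * 6) mod 29 = 20
  6^5 mod 29 = (20 * 6) mod 29 = 4
  6^6 mod 29 = (4 * 6) mod 29 = 24
  6^7 mod 29 = (24 * 6) mod 29 = 28
  6^8 mod 29 = (28 * 6) mod 29 = 23
Step 2: Result = 23.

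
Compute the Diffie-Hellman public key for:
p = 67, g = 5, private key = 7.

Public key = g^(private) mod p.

Step 1: A = g^a mod p = 5^7 mod 67.
  5^1 mod 67 = 5
  5^2 mod 67 = (5 * 5) mod 67 = 25
  5^3 mod 67 = (25 * 5) mod 67 = 58
  5^4 mod 67 = (58 * 5) mod 67 = 22
  5^5 mod 67 = (22 * 5) mod 67 = 43
  5^6 mod 67 = (43 * 5) mod 67 = 14
  5^7 mod 67 = (14 * 5) mod 67 = 3
Result: A = 3.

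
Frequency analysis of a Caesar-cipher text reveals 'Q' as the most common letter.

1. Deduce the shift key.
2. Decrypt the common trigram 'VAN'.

Step 1: In English, 'E' is the most frequent letter (12.7%).
Step 2: The most frequent ciphertext letter is 'Q' (position 16).
Step 3: Shift = (16 - 4) mod 26 = 12.
Step 4: Decrypt 'VAN' by shifting back 12:
  V -> J
  A -> O
  N -> B
Step 5: 'VAN' decrypts to 'JOB'.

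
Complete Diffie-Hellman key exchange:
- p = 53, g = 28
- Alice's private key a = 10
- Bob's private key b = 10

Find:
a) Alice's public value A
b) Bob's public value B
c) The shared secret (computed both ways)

Step 1: A = g^a mod p = 28^10 mod 53 = 16.
Step 2: B = g^b mod p = 28^10 mod 53 = 16.
Step 3: Alice computes s = B^a mod p = 16^10 mod 53 = 46.
Step 4: Bob computes s = A^b mod p = 16^10 mod 53 = 46.
Both sides agree: shared secret = 46.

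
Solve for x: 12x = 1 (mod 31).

Step 1: We need x such that 12 * x = 1 (mod 31).
Step 2: Using the extended Euclidean algorithm or trial:
  12 * 13 = 156 = 5 * 31 + 1.
Step 3: Since 156 mod 31 = 1, the inverse is x = 13.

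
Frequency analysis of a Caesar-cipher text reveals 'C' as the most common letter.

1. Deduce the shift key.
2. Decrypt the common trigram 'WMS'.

Step 1: In English, 'E' is the most frequent letter (12.7%).
Step 2: The most frequent ciphertext letter is 'C' (position 2).
Step 3: Shift = (2 - 4) mod 26 = 24.
Step 4: Decrypt 'WMS' by shifting back 24:
  W -> Y
  M -> O
  S -> U
Step 5: 'WMS' decrypts to 'YOU'.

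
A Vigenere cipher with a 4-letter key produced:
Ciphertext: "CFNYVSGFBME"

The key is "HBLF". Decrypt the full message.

Step 1: Key 'HBLF' has length 4. Extended key: HBLFHBLFHBL
Step 2: Decrypt each position:
  C(2) - H(7) = 21 = V
  F(5) - B(1) = 4 = E
  N(13) - L(11) = 2 = C
  Y(24) - F(5) = 19 = T
  V(21) - H(7) = 14 = O
  S(18) - B(1) = 17 = R
  G(6) - L(11) = 21 = V
  F(5) - F(5) = 0 = A
  B(1) - H(7) = 20 = U
  M(12) - B(1) = 11 = L
  E(4) - L(11) = 19 = T
Plaintext: VECTORVAULT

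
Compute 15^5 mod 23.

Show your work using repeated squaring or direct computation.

Step 1: Compute 15^5 mod 23 step by step, reducing modulo 23 at each step.
  15^1 mod 23 = 15
  15^2 mod 23 = (15 * 15) mod 23 = 18
  15^3 mod 23 = (18 * 15) mod 23 = 17
  15^4 mod 23 = (17 * 15) mod 23 = 2
  15^5 mod 23 = (2 * 15) mod 23 = 7
Step 2: Result = 7.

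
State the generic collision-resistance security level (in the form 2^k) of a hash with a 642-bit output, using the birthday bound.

Step 1: The birthday paradox gives collision probability ~50% after sqrt(2^n) = 2^(n/2) hashes.
Step 2: For 642-bit output: 2^(642/2) = 2^321.
Step 3: Approximately 2^321 hash computations needed.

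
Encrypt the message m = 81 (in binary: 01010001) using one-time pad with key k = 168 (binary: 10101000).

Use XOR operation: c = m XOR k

Step 1: Write out the XOR operation bit by bit:
  Message: 01010001
  Key:     10101000
  XOR:     11111001
Step 2: Convert to decimal: 11111001 = 249.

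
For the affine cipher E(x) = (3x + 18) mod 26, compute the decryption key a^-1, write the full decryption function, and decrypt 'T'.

Step 1: Find a^-1, the modular inverse of 3 mod 26.
Step 2: We need 3 * a^-1 = 1 (mod 26).
Step 3: 3 * 9 = 27 = 1 * 26 + 1, so a^-1 = 9.
Step 4: D(y) = 9(y - 18) mod 26.
Step 5: Apply to 'T' (y = 19): D(19) = 9 * (19 - 18) mod 26 = 9 * 1 mod 26 = 9 -> 'J'.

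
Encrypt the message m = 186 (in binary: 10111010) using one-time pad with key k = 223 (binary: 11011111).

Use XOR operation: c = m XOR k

Step 1: Write out the XOR operation bit by bit:
  Message: 10111010
  Key:     11011111
  XOR:     01100101
Step 2: Convert to decimal: 01100101 = 101.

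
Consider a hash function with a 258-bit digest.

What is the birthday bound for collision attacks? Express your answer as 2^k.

Step 1: The birthday paradox gives collision probability ~50% after sqrt(2^n) = 2^(n/2) hashes.
Step 2: For 258-bit output: 2^(258/2) = 2^129.
Step 3: Approximately 2^129 hash computations needed.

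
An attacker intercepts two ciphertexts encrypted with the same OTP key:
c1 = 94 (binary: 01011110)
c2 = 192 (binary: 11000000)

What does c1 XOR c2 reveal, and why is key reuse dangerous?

Step 1: c1 XOR c2 = (m1 XOR k) XOR (m2 XOR k).
Step 2: By XOR associativity/commutativity: = m1 XOR m2 XOR k XOR k = m1 XOR m2.
Step 3: 01011110 XOR 11000000 = 10011110 = 158.
Step 4: The key cancels out! An attacker learns m1 XOR m2 = 158, revealing the relationship between plaintexts.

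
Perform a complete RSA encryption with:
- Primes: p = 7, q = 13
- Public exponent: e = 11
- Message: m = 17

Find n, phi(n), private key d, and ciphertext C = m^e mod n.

Step 1: n = 7 * 13 = 91.
Step 2: phi(n) = (7-1)(13-1) = 6 * 12 = 72.
Step 3: Find d = 11^(-1) mod 72 = 59.
  Verify: 11 * 59 = 649 = 1 (mod 72).
Step 4: C = 17^11 mod 91 = 75.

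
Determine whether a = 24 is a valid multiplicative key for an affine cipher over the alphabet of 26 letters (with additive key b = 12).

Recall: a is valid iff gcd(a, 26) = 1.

Step 1: Compute gcd(24, 26).
Step 2: gcd(24, 26) = 2.
Since gcd = 2 != 1, 24 shares a common factor with 26, so it cannot be used.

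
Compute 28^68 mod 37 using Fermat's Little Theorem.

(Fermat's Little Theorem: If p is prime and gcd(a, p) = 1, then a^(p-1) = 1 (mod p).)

Step 1: Since 37 is prime, by Fermat's Little Theorem: 28^36 = 1 (mod 37).
Step 2: Reduce exponent: 68 mod 36 = 32.
Step 3: So 28^68 = 28^32 (mod 37).
Step 4: 28^32 mod 37 = 34.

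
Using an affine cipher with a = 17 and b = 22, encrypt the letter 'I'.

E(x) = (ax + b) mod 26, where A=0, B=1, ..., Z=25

Step 1: Convert 'I' to number: x = 8.
Step 2: E(8) = (17 * 8 + 22) mod 26 = 158 mod 26 = 2.
Step 3: Convert 2 back to letter: C.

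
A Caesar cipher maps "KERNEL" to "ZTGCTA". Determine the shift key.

Step 1: Compare first letters: K (position 10) -> Z (position 25).
Step 2: Shift = (25 - 10) mod 26 = 15.
The shift value is 15.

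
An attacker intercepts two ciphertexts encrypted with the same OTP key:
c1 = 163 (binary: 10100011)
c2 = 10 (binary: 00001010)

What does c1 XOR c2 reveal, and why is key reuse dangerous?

Step 1: c1 XOR c2 = (m1 XOR k) XOR (m2 XOR k).
Step 2: By XOR associativity/commutativity: = m1 XOR m2 XOR k XOR k = m1 XOR m2.
Step 3: 10100011 XOR 00001010 = 10101001 = 169.
Step 4: The key cancels out! An attacker learns m1 XOR m2 = 169, revealing the relationship between plaintexts.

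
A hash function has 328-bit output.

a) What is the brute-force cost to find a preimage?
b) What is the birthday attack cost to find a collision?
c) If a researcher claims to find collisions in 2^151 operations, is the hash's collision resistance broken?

Step 1: Preimage resistance requires brute-force of 2^328 operations.
Step 2: Collision resistance (birthday bound) = 2^(328/2) = 2^164.
Step 3: The claimed attack costs 2^151 operations.
Step 4: Since 2^151 < 2^164, the claimed attack beats the generic birthday bound, so collision resistance is broken.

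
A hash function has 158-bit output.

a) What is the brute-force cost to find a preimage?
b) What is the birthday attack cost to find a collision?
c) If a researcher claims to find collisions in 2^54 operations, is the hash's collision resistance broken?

Step 1: Preimage resistance requires brute-force of 2^158 operations.
Step 2: Collision resistance (birthday bound) = 2^(158/2) = 2^79.
Step 3: The claimed attack costs 2^54 operations.
Step 4: Since 2^54 < 2^79, the claimed attack beats the generic birthday bound, so collision resistance is broken.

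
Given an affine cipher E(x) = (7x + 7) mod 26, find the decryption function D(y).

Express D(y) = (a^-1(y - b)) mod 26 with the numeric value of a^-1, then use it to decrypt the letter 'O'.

Step 1: Find a^-1, the modular inverse of 7 mod 26.
Step 2: We need 7 * a^-1 = 1 (mod 26).
Step 3: 7 * 15 = 105 = 4 * 26 + 1, so a^-1 = 15.
Step 4: D(y) = 15(y - 7) mod 26.
Step 5: Apply to 'O' (y = 14): D(14) = 15 * (14 - 7) mod 26 = 15 * 7 mod 26 = 1 -> 'B'.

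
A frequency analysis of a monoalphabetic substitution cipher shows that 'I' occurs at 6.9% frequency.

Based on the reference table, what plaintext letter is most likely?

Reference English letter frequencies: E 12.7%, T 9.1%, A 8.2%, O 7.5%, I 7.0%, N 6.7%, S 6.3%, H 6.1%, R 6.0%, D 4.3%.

Step 1: The observed frequency is 6.9%.
Step 2: Compare with English frequencies:
  E: 12.7% (difference: 5.8%)
  T: 9.1% (difference: 2.2%)
  A: 8.2% (difference: 1.3%)
  O: 7.5% (difference: 0.6%)
  I: 7.0% (difference: 0.1%) <-- closest
  N: 6.7% (difference: 0.2%)
  S: 6.3% (difference: 0.6%)
  H: 6.1% (difference: 0.8%)
  R: 6.0% (difference: 0.9%)
  D: 4.3% (difference: 2.6%)
Step 3: 'I' most likely represents 'I' (frequency 7.0%).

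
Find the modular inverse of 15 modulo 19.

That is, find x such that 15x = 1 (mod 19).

Step 1: We need x such that 15 * x = 1 (mod 19).
Step 2: Using the extended Euclidean algorithm or trial:
  15 * 14 = 210 = 11 * 19 + 1.
Step 3: Since 210 mod 19 = 1, the inverse is x = 14.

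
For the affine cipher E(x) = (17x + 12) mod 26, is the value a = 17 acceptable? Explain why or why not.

Step 1: Compute gcd(17, 26).
Step 2: gcd(17, 26) = 1.
Since gcd = 1, 17 is coprime with 26, so it is a valid key.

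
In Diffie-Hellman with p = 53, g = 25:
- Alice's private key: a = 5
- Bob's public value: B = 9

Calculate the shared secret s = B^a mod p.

Step 1: s = B^a mod p = 9^5 mod 53.
  9^1 mod 53 = 9
  9^2 mod 53 = (9 * 9) mod 53 = 28
  9^3 mod 53 = (28 * 9) mod 53 = 40
  9^4 mod 53 = (40 * 9) mod 53 = 42
  9^5 mod 53 = (42 * 9) mod 53 = 7
Result: shared secret = 7.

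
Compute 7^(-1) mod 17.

Step 1: We need x such that 7 * x = 1 (mod 17).
Step 2: Using the extended Euclidean algorithm or trial:
  7 * 5 = 35 = 2 * 17 + 1.
Step 3: Since 35 mod 17 = 1, the inverse is x = 5.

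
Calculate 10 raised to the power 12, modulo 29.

Step 1: Compute 10^12 mod 29 step by step, reducing modulo 29 at each step.
  10^1 mod 29 = 10
  10^2 mod 29 = (10 * 10) mod 29 = 13
  10^3 mod 29 = (13 * 10) mod 29 = 14
  10^4 mod 29 = (14 * 10) mod 29 = 24
  10^5 mod 29 = (24 * 10) mod 29 = 8
  10^6 mod 29 = (8 * 10) mod 29 = 22
  10^7 mod 29 = (22 * 10) mod 29 = 17
  10^8 mod 29 = (17 * 10) mod 29 = 25
  10^9 mod 29 = (25 * 10) mod 29 = 18
  10^10 mod 29 = (18 * 10) mod 29 = 6
  10^11 mod 29 = (6 * 10) mod 29 = 2
  10^12 mod 29 = (2 * 10) mod 29 = 20
Step 2: Result = 20.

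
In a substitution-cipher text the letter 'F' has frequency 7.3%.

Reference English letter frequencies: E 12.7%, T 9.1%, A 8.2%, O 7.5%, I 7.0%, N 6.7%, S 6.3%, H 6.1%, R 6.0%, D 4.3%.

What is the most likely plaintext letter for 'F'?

Step 1: The observed frequency is 7.3%.
Step 2: Compare with English frequencies:
  E: 12.7% (difference: 5.4%)
  T: 9.1% (difference: 1.8%)
  A: 8.2% (difference: 0.9%)
  O: 7.5% (difference: 0.2%) <-- closest
  I: 7.0% (difference: 0.3%)
  N: 6.7% (difference: 0.6%)
  S: 6.3% (difference: 1.0%)
  H: 6.1% (difference: 1.2%)
  R: 6.0% (difference: 1.3%)
  D: 4.3% (difference: 3.0%)
Step 3: 'F' most likely represents 'O' (frequency 7.5%).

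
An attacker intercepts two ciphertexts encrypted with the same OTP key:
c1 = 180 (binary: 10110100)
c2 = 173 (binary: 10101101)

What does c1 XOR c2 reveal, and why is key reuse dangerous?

Step 1: c1 XOR c2 = (m1 XOR k) XOR (m2 XOR k).
Step 2: By XOR associativity/commutativity: = m1 XOR m2 XOR k XOR k = m1 XOR m2.
Step 3: 10110100 XOR 10101101 = 00011001 = 25.
Step 4: The key cancels out! An attacker learns m1 XOR m2 = 25, revealing the relationship between plaintexts.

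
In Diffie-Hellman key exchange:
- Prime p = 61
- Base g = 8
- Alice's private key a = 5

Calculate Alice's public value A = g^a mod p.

Step 1: A = g^a mod p = 8^5 mod 61.
  8^1 mod 61 = 8
  8^2 mod 61 = (8 * 8) mod 61 = 3
  8^3 mod 61 = (3 * 8) mod 61 = 24
  8^4 mod 61 = (24 * 8) mod 61 = 9
  8^5 mod 61 = (9 * 8) mod 61 = 11
Result: A = 11.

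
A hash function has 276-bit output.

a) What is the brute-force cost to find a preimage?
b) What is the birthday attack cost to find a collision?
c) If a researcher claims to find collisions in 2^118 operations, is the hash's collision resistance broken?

Step 1: Preimage resistance requires brute-force of 2^276 operations.
Step 2: Collision resistance (birthday bound) = 2^(276/2) = 2^138.
Step 3: The claimed attack costs 2^118 operations.
Step 4: Since 2^118 < 2^138, the claimed attack beats the generic birthday bound, so collision resistance is broken.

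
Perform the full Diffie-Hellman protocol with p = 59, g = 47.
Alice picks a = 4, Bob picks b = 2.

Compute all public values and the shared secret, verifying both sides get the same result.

Step 1: A = g^a mod p = 47^4 mod 59 = 27.
Step 2: B = g^b mod p = 47^2 mod 59 = 26.
Step 3: Alice computes s = B^a mod p = 26^4 mod 59 = 21.
Step 4: Bob computes s = A^b mod p = 27^2 mod 59 = 21.
Both sides agree: shared secret = 21.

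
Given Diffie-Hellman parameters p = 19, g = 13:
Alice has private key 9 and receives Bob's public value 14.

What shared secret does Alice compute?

Step 1: s = B^a mod p = 14^9 mod 19.
  14^1 mod 19 = 14
  14^2 mod 19 = (14 * 14) mod 19 = 6
  14^3 mod 19 = (6 * 14) mod 19 = 8
  14^4 mod 19 = (8 * 14) mod 19 = 17
  14^5 mod 19 = (17 * 14) mod 19 = 10
  14^6 mod 19 = (10 * 14) mod 19 = 7
  14^7 mod 19 = (7 * 14) mod 19 = 3
  14^8 mod 19 = (3 * 14) mod 19 = 4
  14^9 mod 19 = (4 * 14) mod 19 = 18
Result: shared secret = 18.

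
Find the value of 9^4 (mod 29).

Step 1: Compute 9^4 mod 29 step by step, reducing modulo 29 at each step.
  9^1 mod 29 = 9
  9^2 mod 29 = (9 * 9) mod 29 = 23
  9^3 mod 29 = (23 * 9) mod 29 = 4
  9^4 mod 29 = (4 * 9) mod 29 = 7
Step 2: Result = 7.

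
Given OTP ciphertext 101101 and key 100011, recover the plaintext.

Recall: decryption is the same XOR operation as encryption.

Step 1: XOR ciphertext with key:
  Ciphertext: 101101
  Key:        100011
  XOR:        001110
Step 2: Plaintext = 001110 = 14 in decimal.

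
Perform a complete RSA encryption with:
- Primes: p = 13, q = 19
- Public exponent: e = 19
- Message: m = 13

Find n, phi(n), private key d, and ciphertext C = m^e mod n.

Step 1: n = 13 * 19 = 247.
Step 2: phi(n) = (13-1)(19-1) = 12 * 18 = 216.
Step 3: Find d = 19^(-1) mod 216 = 91.
  Verify: 19 * 91 = 1729 = 1 (mod 216).
Step 4: C = 13^19 mod 247 = 13.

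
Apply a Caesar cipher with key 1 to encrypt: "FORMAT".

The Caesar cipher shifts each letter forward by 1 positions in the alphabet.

Step 1: For each letter, shift forward by 1 positions (mod 26).
  F (position 5) -> position (5+1) mod 26 = 6 -> G
  O (position 14) -> position (14+1) mod 26 = 15 -> P
  R (position 17) -> position (17+1) mod 26 = 18 -> S
  M (position 12) -> position (12+1) mod 26 = 13 -> N
  A (position 0) -> position (0+1) mod 26 = 1 -> B
  T (position 19) -> position (19+1) mod 26 = 20 -> U
Result: GPSNBU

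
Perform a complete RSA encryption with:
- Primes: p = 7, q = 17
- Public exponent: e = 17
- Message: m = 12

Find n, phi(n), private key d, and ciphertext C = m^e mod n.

Step 1: n = 7 * 17 = 119.
Step 2: phi(n) = (7-1)(17-1) = 6 * 16 = 96.
Step 3: Find d = 17^(-1) mod 96 = 17.
  Verify: 17 * 17 = 289 = 1 (mod 96).
Step 4: C = 12^17 mod 119 = 80.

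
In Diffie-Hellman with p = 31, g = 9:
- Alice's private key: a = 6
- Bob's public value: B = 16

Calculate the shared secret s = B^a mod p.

Step 1: s = B^a mod p = 16^6 mod 31.
  16^1 mod 31 = 16
  16^2 mod 31 = (16 * 16) mod 31 = 8
  16^3 mod 31 = (8 * 16) mod 31 = 4
  16^4 mod 31 = (4 * 16) mod 31 = 2
  16^5 mod 31 = (2 * 16) mod 31 = 1
  16^6 mod 31 = (1 * 16) mod 31 = 16
Result: shared secret = 16.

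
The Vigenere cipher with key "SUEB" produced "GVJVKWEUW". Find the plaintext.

Step 1: Extend key: SUEBSUEBS
Step 2: Decrypt each letter (c - k) mod 26:
  G(6) - S(18) = (6-18) mod 26 = 14 = O
  V(21) - U(20) = (21-20) mod 26 = 1 = B
  J(9) - E(4) = (9-4) mod 26 = 5 = F
  V(21) - B(1) = (21-1) mod 26 = 20 = U
  K(10) - S(18) = (10-18) mod 26 = 18 = S
  W(22) - U(20) = (22-20) mod 26 = 2 = C
  E(4) - E(4) = (4-4) mod 26 = 0 = A
  U(20) - B(1) = (20-1) mod 26 = 19 = T
  W(22) - S(18) = (22-18) mod 26 = 4 = E
Plaintext: OBFUSCATE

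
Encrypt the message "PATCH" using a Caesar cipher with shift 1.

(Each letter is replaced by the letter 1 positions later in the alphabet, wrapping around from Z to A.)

Step 1: For each letter, shift forward by 1 positions (mod 26).
  P (position 15) -> position (15+1) mod 26 = 16 -> Q
  A (position 0) -> position (0+1) mod 26 = 1 -> B
  T (position 19) -> position (19+1) mod 26 = 20 -> U
  C (position 2) -> position (2+1) mod 26 = 3 -> D
  H (position 7) -> position (7+1) mod 26 = 8 -> I
Result: QBUDI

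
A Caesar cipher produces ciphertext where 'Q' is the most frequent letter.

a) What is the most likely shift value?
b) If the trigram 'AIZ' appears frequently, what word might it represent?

Step 1: In English, 'E' is the most frequent letter (12.7%).
Step 2: The most frequent ciphertext letter is 'Q' (position 16).
Step 3: Shift = (16 - 4) mod 26 = 12.
Step 4: Decrypt 'AIZ' by shifting back 12:
  A -> O
  I -> W
  Z -> N
Step 5: 'AIZ' decrypts to 'OWN'.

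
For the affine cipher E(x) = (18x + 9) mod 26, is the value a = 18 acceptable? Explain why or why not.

Step 1: Compute gcd(18, 26).
Step 2: gcd(18, 26) = 2.
Since gcd = 2 != 1, 18 shares a common factor with 26, so it cannot be used.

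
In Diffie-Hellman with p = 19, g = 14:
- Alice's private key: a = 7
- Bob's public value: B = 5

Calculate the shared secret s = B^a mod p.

Step 1: s = B^a mod p = 5^7 mod 19.
  5^1 mod 19 = 5
  5^2 mod 19 = (5 * 5) mod 19 = 6
  5^3 mod 19 = (6 * 5) mod 19 = 11
  5^4 mod 19 = (11 * 5) mod 19 = 17
  5^5 mod 19 = (17 * 5) mod 19 = 9
  5^6 mod 19 = (9 * 5) mod 19 = 7
  5^7 mod 19 = (7 * 5) mod 19 = 16
Result: shared secret = 16.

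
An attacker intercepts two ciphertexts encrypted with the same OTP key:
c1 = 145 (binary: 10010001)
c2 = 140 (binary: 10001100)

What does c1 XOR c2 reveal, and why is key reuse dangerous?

Step 1: c1 XOR c2 = (m1 XOR k) XOR (m2 XOR k).
Step 2: By XOR associativity/commutativity: = m1 XOR m2 XOR k XOR k = m1 XOR m2.
Step 3: 10010001 XOR 10001100 = 00011101 = 29.
Step 4: The key cancels out! An attacker learns m1 XOR m2 = 29, revealing the relationship between plaintexts.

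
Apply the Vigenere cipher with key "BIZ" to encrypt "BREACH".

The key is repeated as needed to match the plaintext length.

Step 1: Repeat key to match plaintext length:
  Plaintext: BREACH
  Key:       BIZBIZ
Step 2: Encrypt each letter:
  B(1) + B(1) = (1+1) mod 26 = 2 = C
  R(17) + I(8) = (17+8) mod 26 = 25 = Z
  E(4) + Z(25) = (4+25) mod 26 = 3 = D
  A(0) + B(1) = (0+1) mod 26 = 1 = B
  C(2) + I(8) = (2+8) mod 26 = 10 = K
  H(7) + Z(25) = (7+25) mod 26 = 6 = G
Ciphertext: CZDBKG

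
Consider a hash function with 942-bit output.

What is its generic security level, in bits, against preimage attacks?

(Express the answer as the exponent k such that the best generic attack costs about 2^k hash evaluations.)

Step 1: The hash has a 942-bit output.
Step 2: Preimage resistance means: given a digest h(x), it should be infeasible to find any input that hashes to it.
With a 942-bit output there are 2^942 possible digests, so a generic brute-force preimage search costs about 2^942 evaluations.
Step 3: Security level = 942 bits.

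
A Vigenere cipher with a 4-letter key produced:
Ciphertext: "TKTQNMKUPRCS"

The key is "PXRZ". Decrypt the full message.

Step 1: Key 'PXRZ' has length 4. Extended key: PXRZPXRZPXRZ
Step 2: Decrypt each position:
  T(19) - P(15) = 4 = E
  K(10) - X(23) = 13 = N
  T(19) - R(17) = 2 = C
  Q(16) - Z(25) = 17 = R
  N(13) - P(15) = 24 = Y
  M(12) - X(23) = 15 = P
  K(10) - R(17) = 19 = T
  U(20) - Z(25) = 21 = V
  P(15) - P(15) = 0 = A
  R(17) - X(23) = 20 = U
  C(2) - R(17) = 11 = L
  S(18) - Z(25) = 19 = T
Plaintext: ENCRYPTVAULT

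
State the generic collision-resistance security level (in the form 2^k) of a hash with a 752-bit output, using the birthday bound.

Step 1: The birthday paradox gives collision probability ~50% after sqrt(2^n) = 2^(n/2) hashes.
Step 2: For 752-bit output: 2^(752/2) = 2^376.
Step 3: Approximately 2^376 hash computations needed.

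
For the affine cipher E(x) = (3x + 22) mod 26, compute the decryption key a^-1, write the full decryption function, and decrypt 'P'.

Step 1: Find a^-1, the modular inverse of 3 mod 26.
Step 2: We need 3 * a^-1 = 1 (mod 26).
Step 3: 3 * 9 = 27 = 1 * 26 + 1, so a^-1 = 9.
Step 4: D(y) = 9(y - 22) mod 26.
Step 5: Apply to 'P' (y = 15): D(15) = 9 * (15 - 22) mod 26 = 9 * -7 mod 26 = 15 -> 'P'.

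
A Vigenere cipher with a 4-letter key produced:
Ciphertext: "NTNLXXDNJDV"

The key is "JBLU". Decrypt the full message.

Step 1: Key 'JBLU' has length 4. Extended key: JBLUJBLUJBL
Step 2: Decrypt each position:
  N(13) - J(9) = 4 = E
  T(19) - B(1) = 18 = S
  N(13) - L(11) = 2 = C
  L(11) - U(20) = 17 = R
  X(23) - J(9) = 14 = O
  X(23) - B(1) = 22 = W
  D(3) - L(11) = 18 = S
  N(13) - U(20) = 19 = T
  J(9) - J(9) = 0 = A
  D(3) - B(1) = 2 = C
  V(21) - L(11) = 10 = K
Plaintext: ESCROWSTACK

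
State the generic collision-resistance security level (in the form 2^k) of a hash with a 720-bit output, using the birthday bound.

Step 1: The birthday paradox gives collision probability ~50% after sqrt(2^n) = 2^(n/2) hashes.
Step 2: For 720-bit output: 2^(720/2) = 2^360.
Step 3: Approximately 2^360 hash computations needed.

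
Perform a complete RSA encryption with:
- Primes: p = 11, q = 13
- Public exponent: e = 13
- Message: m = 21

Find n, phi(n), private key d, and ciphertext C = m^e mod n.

Step 1: n = 11 * 13 = 143.
Step 2: phi(n) = (11-1)(13-1) = 10 * 12 = 120.
Step 3: Find d = 13^(-1) mod 120 = 37.
  Verify: 13 * 37 = 481 = 1 (mod 120).
Step 4: C = 21^13 mod 143 = 21.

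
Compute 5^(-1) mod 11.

Step 1: We need x such that 5 * x = 1 (mod 11).
Step 2: Using the extended Euclidean algorithm or trial:
  5 * 9 = 45 = 4 * 11 + 1.
Step 3: Since 45 mod 11 = 1, the inverse is x = 9.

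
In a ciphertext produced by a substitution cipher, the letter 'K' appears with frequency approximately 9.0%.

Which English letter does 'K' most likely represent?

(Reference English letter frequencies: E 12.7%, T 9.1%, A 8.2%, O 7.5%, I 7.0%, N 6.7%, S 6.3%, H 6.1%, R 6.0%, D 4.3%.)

Step 1: The observed frequency is 9.0%.
Step 2: Compare with English frequencies:
  E: 12.7% (difference: 3.7%)
  T: 9.1% (difference: 0.1%) <-- closest
  A: 8.2% (difference: 0.8%)
  O: 7.5% (difference: 1.5%)
  I: 7.0% (difference: 2.0%)
  N: 6.7% (difference: 2.3%)
  S: 6.3% (difference: 2.7%)
  H: 6.1% (difference: 2.9%)
  R: 6.0% (difference: 3.0%)
  D: 4.3% (difference: 4.7%)
Step 3: 'K' most likely represents 'T' (frequency 9.1%).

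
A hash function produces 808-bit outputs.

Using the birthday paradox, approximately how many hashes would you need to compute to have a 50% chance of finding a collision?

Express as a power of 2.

Step 1: The birthday paradox gives collision probability ~50% after sqrt(2^n) = 2^(n/2) hashes.
Step 2: For 808-bit output: 2^(808/2) = 2^404.
Step 3: Approximately 2^404 hash computations needed.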